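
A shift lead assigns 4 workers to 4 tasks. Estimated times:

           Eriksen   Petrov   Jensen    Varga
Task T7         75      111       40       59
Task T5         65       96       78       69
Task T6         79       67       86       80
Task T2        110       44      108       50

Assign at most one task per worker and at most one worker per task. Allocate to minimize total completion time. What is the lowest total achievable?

Min total: 222 min

This is a one-to-one assignment (minimum-cost bipartite matching).
Optimal: Eriksen→Task T5 (65 min), Petrov→Task T6 (67 min), Jensen→Task T7 (40 min), Varga→Task T2 (50 min) — total 65+67+40+50 = 222 min.
Row-greedy (each worker in turn takes its cheapest remaining task) gives 229 min, worse by 7.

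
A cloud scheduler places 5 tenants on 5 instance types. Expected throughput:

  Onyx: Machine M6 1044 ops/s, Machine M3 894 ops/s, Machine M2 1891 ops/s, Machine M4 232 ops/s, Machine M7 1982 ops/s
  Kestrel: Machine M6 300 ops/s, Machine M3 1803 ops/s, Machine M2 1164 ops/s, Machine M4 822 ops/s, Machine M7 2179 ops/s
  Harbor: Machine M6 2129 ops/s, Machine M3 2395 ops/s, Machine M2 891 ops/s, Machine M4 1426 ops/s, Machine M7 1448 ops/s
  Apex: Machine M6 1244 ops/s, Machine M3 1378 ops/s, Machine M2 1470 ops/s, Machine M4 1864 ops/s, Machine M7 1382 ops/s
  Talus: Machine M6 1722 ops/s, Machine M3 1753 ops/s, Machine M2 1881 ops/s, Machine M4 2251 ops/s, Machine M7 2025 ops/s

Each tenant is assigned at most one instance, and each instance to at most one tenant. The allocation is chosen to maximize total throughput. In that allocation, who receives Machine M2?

Onyx receives Machine M2.

Optimal: Onyx→Machine M2 (1891 ops/s), Kestrel→Machine M7 (2179 ops/s), Harbor→Machine M3 (2395 ops/s), Apex→Machine M4 (1864 ops/s), Talus→Machine M6 (1722 ops/s) — total 1891+2179+2395+1864+1722 = 10051 ops/s.
Every other assignment is strictly worse.
Onyx's own top instance is Machine M7 (1982 ops/s), but forcing Onyx→Machine M7 and reassigning the rest optimally gives only 9659 ops/s — worse by 392.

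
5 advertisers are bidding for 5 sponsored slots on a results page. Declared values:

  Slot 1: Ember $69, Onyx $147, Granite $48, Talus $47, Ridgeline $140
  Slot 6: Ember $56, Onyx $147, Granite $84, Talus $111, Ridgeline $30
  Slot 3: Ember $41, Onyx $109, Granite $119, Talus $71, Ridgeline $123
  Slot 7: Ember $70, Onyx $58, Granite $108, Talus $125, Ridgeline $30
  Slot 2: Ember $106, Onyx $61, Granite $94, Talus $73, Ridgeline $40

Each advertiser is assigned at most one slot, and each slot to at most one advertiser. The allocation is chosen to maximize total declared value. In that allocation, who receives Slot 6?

Onyx receives Slot 6.

Optimal: Ember→Slot 2 ($106), Onyx→Slot 6 ($147), Granite→Slot 3 ($119), Talus→Slot 7 ($125), Ridgeline→Slot 1 ($140) — total 106+147+119+125+140 = $637.
Row-greedy (each advertiser in turn takes its best remaining slot) gives $527, worse by 110.
Next-best assignment: Ember→Slot 2, Onyx→Slot 1, Granite→Slot 7, Talus→Slot 6, Ridgeline→Slot 3 = $595.
Checked against all permutations: $637 is optimal.
Onyx's own top slot is Slot 1 ($147), but forcing Onyx→Slot 1 and reassigning the rest optimally gives only $595 — worse by 42.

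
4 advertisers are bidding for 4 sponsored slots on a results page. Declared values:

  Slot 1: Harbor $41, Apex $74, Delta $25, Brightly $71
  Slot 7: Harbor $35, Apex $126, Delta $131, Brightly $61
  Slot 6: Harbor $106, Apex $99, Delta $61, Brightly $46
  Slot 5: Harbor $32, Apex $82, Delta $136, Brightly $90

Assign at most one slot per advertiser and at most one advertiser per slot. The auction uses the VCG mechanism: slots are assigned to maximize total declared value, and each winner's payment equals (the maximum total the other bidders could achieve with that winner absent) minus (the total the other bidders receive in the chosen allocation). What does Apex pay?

Apex pays $14.

Efficient allocation: Harbor→Slot 6 ($106), Apex→Slot 7 ($126), Delta→Slot 5 ($136), Brightly→Slot 1 ($71); total welfare W = $439.
Apex receives Slot 7 at value $126, so the others get W − 126 = $313.
Without Apex: best allocation of the remaining 3 bidders over all 4 slots is Harbor→Slot 6 ($106), Delta→Slot 7 ($131), Brightly→Slot 5 ($90), total $327.
VCG payment = (others' best without Apex) − (others' welfare with Apex) = 327 − 313 = $14.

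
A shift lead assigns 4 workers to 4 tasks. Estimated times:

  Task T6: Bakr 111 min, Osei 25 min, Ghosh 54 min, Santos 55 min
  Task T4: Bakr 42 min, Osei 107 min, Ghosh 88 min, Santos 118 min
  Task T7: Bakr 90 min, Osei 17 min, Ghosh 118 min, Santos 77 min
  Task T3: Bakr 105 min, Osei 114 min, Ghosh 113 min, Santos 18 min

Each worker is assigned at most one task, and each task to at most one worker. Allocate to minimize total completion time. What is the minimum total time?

Minimum total: 131 min

Treat this as an assignment problem: match each worker to one task.
Optimal: Bakr→Task T4 (42 min), Osei→Task T7 (17 min), Ghosh→Task T6 (54 min), Santos→Task T3 (18 min) — total 42+17+54+18 = 131 min.
No other one-to-one assignment undercuts 131 min.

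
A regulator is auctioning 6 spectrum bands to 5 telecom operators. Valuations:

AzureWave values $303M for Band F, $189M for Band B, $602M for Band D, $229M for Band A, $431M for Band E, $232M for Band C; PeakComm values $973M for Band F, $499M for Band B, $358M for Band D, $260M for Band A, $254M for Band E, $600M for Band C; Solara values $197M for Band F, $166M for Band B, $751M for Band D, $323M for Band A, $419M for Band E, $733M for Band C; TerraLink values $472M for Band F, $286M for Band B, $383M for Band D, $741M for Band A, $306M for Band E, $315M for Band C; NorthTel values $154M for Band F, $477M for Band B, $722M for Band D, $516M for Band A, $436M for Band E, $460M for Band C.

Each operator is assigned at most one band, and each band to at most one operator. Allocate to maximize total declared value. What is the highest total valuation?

Maximum total: $3600M

Optimal: AzureWave→Band E ($431M), PeakComm→Band F ($973M), Solara→Band C ($733M), TerraLink→Band A ($741M), NorthTel→Band D ($722M) — total 431+973+733+741+722 = $3600M.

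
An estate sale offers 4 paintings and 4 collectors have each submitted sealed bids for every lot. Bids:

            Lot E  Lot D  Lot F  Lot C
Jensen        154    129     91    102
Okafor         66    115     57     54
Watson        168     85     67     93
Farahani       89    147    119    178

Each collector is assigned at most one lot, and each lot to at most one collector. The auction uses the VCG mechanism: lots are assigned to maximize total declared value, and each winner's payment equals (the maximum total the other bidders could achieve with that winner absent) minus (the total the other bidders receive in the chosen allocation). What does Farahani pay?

Efficient allocation: Jensen→Lot F ($91), Okafor→Lot D ($115), Watson→Lot E ($168), Farahani→Lot C ($178); total welfare W = $552.
Farahani receives Lot C at value $178, so the others get W − 178 = $374.
Without Farahani: best allocation of the remaining 3 bidders over all 4 lots is Jensen→Lot C ($102), Okafor→Lot D ($115), Watson→Lot E ($168), total $385.
VCG payment = (others' best without Farahani) − (others' welfare with Farahani) = 385 − 374 = $11.

Farahani pays $11.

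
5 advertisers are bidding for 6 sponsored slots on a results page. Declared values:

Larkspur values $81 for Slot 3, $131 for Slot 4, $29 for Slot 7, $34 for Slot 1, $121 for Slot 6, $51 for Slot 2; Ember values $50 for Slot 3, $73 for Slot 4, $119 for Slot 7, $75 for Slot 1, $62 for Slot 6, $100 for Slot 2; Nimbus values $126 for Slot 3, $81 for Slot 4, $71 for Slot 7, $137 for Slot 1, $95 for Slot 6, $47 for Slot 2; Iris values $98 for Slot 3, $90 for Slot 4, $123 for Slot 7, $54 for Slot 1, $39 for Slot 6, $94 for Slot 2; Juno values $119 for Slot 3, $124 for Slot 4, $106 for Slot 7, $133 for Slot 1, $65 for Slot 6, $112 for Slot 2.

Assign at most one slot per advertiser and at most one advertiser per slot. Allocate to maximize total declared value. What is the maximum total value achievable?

Maximum total: $613

Optimal: Larkspur→Slot 4 ($131), Ember→Slot 2 ($100), Nimbus→Slot 3 ($126), Iris→Slot 7 ($123), Juno→Slot 1 ($133) — total 131+100+126+123+133 = $613.
Max-entry greedy (repeatedly take the single best remaining cell) gives $610, worse by 3.
Swapping Iris↔Ember (Iris→Slot 2 $94, Ember→Slot 7 $119) loses 10.
Every other assignment is strictly worse.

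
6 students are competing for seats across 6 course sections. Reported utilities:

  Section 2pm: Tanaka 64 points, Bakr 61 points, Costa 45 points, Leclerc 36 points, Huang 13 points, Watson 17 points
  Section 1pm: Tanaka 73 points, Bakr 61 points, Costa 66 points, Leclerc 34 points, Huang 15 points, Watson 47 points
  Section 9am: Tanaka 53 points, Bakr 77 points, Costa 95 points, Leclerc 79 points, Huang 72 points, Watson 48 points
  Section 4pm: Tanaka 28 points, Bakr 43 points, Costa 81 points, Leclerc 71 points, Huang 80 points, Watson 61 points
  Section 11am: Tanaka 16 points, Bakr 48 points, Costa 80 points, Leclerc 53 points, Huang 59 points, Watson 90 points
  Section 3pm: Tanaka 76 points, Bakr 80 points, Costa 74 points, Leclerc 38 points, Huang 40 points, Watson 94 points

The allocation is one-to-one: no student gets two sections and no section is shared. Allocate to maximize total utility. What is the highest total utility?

Max total: 467 points

Optimal: Tanaka→Section 1pm (73 points), Bakr→Section 2pm (61 points), Costa→Section 11am (80 points), Leclerc→Section 9am (79 points), Huang→Section 4pm (80 points), Watson→Section 3pm (94 points) — total 73+61+80+79+80+94 = 467 points.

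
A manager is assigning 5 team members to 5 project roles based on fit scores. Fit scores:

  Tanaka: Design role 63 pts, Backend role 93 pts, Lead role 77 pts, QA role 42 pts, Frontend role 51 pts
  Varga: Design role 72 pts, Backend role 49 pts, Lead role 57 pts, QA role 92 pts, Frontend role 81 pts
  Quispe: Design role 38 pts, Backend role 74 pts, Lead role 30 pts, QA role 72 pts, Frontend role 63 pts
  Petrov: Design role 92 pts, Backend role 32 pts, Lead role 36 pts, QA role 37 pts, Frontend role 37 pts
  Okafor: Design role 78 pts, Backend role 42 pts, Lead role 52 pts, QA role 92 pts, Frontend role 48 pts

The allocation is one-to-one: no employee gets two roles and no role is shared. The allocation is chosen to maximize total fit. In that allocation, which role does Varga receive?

This is a one-to-one assignment (maximum-weight bipartite matching).
Optimal: Tanaka→Lead role (77 pts), Varga→Frontend role (81 pts), Quispe→Backend role (74 pts), Petrov→Design role (92 pts), Okafor→QA role (92 pts) — total 77+81+74+92+92 = 416 pts.
Row-greedy (each employee in turn takes its best remaining role) gives 392 pts, worse by 24.
Every other assignment is strictly worse.
Varga's own top role is QA role (92 pts), but forcing Varga→QA role and reassigning the rest optimally gives only 392 pts — worse by 24.

Varga receives Frontend role.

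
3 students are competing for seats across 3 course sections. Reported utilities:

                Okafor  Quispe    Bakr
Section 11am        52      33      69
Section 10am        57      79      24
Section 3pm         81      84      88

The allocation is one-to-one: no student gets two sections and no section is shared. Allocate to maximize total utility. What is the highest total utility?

Optimal: Okafor→Section 3pm (81 points), Quispe→Section 10am (79 points), Bakr→Section 11am (69 points) — total 81+79+69 = 229 points.
Max-entry greedy (repeatedly take the single best remaining cell) gives 219 points, worse by 10.
Next-best assignment: Okafor→Section 11am, Quispe→Section 10am, Bakr→Section 3pm = 219 points.
Swapping Bakr↔Quispe (Bakr→Section 10am 24 points, Quispe→Section 11am 33 points) loses 91.
No other one-to-one assignment exceeds 229 points.

Maximum total: 229 points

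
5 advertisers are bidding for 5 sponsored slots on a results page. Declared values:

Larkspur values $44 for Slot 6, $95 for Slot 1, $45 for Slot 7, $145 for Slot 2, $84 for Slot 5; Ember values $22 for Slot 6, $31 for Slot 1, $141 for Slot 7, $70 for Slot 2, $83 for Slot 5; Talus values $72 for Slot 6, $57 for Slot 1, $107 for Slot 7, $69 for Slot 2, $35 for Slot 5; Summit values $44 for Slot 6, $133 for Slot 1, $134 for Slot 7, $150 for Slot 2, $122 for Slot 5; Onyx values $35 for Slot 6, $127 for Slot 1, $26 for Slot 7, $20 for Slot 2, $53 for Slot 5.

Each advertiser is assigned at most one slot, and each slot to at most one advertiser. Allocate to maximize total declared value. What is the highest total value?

Optimal: Larkspur→Slot 2 ($145), Ember→Slot 7 ($141), Talus→Slot 6 ($72), Summit→Slot 5 ($122), Onyx→Slot 1 ($127) — total 145+141+72+122+127 = $607.
Column-greedy (each slot in turn goes to its best remaining advertiser) gives $544, worse by 63.
Swapping Summit↔Larkspur (Summit→Slot 2 $150, Larkspur→Slot 5 $84) loses 33.
No other one-to-one assignment exceeds $607.

Maximum total: $607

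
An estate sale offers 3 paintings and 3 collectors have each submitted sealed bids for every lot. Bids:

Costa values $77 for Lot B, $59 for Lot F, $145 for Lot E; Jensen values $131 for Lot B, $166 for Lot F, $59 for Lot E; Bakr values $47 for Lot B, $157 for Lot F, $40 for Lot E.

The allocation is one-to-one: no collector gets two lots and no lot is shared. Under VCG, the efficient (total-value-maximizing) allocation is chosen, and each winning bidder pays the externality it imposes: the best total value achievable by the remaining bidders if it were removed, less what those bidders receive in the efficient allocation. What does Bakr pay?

Bakr pays $35.

Efficient allocation: Costa→Lot E ($145), Jensen→Lot B ($131), Bakr→Lot F ($157); total welfare W = $433.
Bakr receives Lot F at value $157, so the others get W − 157 = $276.
Without Bakr: best allocation of the remaining 2 bidders over all 3 lots is Costa→Lot E ($145), Jensen→Lot F ($166), total $311.
VCG payment = (others' best without Bakr) − (others' welfare with Bakr) = 311 − 276 = $35.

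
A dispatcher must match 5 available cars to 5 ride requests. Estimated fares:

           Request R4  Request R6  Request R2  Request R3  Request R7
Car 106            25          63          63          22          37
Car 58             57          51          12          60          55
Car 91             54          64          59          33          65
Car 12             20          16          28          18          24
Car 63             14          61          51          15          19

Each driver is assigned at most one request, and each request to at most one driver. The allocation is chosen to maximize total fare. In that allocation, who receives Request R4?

Optimal: Car 106→Request R2 ($63), Car 58→Request R3 ($60), Car 91→Request R7 ($65), Car 12→Request R4 ($20), Car 63→Request R6 ($61) — total 63+60+65+20+61 = $269.
Row-greedy (each driver in turn takes its best remaining request) gives $230, worse by 39.
Every other assignment is strictly worse.
Car 12's own top request is Request R2 ($28), but forcing Car 12→Request R2 and reassigning the rest optimally gives only $240 — worse by 29.

Car 12 receives Request R4.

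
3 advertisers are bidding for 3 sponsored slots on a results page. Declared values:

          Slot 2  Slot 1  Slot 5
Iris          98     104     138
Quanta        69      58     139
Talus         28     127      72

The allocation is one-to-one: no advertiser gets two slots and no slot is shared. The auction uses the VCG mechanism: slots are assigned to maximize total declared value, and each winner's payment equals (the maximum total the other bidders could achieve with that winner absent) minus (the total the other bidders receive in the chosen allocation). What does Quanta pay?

Quanta pays $40.

Efficient allocation: Iris→Slot 2 ($98), Quanta→Slot 5 ($139), Talus→Slot 1 ($127); total welfare W = $364.
Quanta receives Slot 5 at value $139, so the others get W − 139 = $225.
Without Quanta: best allocation of the remaining 2 bidders over all 3 slots is Iris→Slot 5 ($138), Talus→Slot 1 ($127), total $265.
VCG payment = (others' best without Quanta) − (others' welfare with Quanta) = 265 − 225 = $40.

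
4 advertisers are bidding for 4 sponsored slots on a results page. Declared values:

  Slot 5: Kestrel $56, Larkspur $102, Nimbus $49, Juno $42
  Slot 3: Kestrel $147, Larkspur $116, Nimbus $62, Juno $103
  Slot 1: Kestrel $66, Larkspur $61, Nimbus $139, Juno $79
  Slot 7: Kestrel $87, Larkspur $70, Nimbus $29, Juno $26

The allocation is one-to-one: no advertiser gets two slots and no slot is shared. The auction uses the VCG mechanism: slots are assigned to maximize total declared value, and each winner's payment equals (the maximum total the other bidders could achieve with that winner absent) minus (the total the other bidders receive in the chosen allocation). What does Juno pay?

Efficient allocation: Kestrel→Slot 7 ($87), Larkspur→Slot 5 ($102), Nimbus→Slot 1 ($139), Juno→Slot 3 ($103); total welfare W = $431.
Juno receives Slot 3 at value $103, so the others get W − 103 = $328.
Without Juno: best allocation of the remaining 3 bidders over all 4 slots is Kestrel→Slot 3 ($147), Larkspur→Slot 5 ($102), Nimbus→Slot 1 ($139), total $388.
VCG payment = (others' best without Juno) − (others' welfare with Juno) = 388 − 328 = $60.

Juno pays $60.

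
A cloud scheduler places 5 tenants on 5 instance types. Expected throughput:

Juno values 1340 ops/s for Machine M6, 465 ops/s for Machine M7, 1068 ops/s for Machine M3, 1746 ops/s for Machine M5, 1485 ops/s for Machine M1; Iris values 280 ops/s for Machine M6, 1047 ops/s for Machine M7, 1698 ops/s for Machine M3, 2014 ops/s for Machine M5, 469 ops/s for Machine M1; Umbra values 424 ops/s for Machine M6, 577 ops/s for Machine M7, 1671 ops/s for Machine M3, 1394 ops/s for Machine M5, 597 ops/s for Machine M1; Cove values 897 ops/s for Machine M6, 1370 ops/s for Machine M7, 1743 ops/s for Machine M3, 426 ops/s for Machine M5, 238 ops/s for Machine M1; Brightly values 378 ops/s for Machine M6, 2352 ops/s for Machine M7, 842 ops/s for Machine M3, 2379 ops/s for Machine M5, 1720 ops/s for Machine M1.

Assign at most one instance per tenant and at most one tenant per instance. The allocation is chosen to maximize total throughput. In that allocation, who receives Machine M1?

Optimal: Juno→Machine M1 (1485 ops/s), Iris→Machine M5 (2014 ops/s), Umbra→Machine M3 (1671 ops/s), Cove→Machine M6 (897 ops/s), Brightly→Machine M7 (2352 ops/s) — total 1485+2014+1671+897+2352 = 8419 ops/s.
Max-entry greedy (repeatedly take the single best remaining cell) gives 7078 ops/s, worse by 1341.
Next-best assignment: Juno→Machine M6, Iris→Machine M5, Umbra→Machine M3, Cove→Machine M7, Brightly→Machine M1 = 8115 ops/s.
Every other assignment is strictly worse.
Juno's own top instance is Machine M5 (1746 ops/s), but forcing Juno→Machine M5 and reassigning the rest optimally gives only 7290 ops/s — worse by 1129.

Juno receives Machine M1.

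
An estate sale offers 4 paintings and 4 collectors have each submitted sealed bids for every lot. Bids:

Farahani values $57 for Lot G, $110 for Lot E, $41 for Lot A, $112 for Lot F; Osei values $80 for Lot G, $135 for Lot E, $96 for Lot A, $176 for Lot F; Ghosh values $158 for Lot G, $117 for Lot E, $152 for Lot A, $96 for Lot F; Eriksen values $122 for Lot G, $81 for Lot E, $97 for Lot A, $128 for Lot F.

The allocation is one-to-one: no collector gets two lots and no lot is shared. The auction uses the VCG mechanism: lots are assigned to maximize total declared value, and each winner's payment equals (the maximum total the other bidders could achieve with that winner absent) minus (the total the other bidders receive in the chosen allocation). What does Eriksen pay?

Efficient allocation: Farahani→Lot E ($110), Osei→Lot F ($176), Ghosh→Lot A ($152), Eriksen→Lot G ($122); total welfare W = $560.
Eriksen receives Lot G at value $122, so the others get W − 122 = $438.
Without Eriksen: best allocation of the remaining 3 bidders over all 4 lots is Farahani→Lot E ($110), Osei→Lot F ($176), Ghosh→Lot G ($158), total $444.
VCG payment = (others' best without Eriksen) − (others' welfare with Eriksen) = 444 − 438 = $6.

Eriksen pays $6.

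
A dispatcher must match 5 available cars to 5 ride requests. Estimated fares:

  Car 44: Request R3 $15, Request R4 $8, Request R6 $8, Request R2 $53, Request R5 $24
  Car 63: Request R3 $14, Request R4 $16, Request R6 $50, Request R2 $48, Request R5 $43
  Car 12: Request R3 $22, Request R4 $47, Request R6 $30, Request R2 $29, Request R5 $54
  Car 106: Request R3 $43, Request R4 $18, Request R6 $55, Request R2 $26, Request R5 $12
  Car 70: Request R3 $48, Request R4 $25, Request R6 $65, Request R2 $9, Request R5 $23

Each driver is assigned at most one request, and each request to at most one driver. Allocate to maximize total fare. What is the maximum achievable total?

Maximum total: $251

Optimal: Car 44→Request R2 ($53), Car 63→Request R5 ($43), Car 12→Request R4 ($47), Car 106→Request R3 ($43), Car 70→Request R6 ($65) — total 53+43+47+43+65 = $251.
Row-greedy (each driver in turn takes its best remaining request) gives $225, worse by 26.
Every other assignment is strictly worse.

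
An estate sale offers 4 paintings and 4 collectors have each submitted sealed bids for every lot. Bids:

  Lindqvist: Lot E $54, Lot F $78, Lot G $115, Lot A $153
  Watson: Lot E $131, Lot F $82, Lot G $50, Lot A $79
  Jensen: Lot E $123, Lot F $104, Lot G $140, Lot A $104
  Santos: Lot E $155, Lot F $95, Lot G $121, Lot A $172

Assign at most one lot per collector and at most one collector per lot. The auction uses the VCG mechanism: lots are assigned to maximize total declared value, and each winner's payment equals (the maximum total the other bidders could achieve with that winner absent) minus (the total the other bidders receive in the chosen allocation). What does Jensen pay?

Jensen pays $28.

Efficient allocation: Lindqvist→Lot A ($153), Watson→Lot F ($82), Jensen→Lot G ($140), Santos→Lot E ($155); total welfare W = $530.
Jensen receives Lot G at value $140, so the others get W − 140 = $390.
Without Jensen: best allocation of the remaining 3 bidders over all 4 lots is Lindqvist→Lot G ($115), Watson→Lot E ($131), Santos→Lot A ($172), total $418.
VCG payment = (others' best without Jensen) − (others' welfare with Jensen) = 418 − 390 = $28.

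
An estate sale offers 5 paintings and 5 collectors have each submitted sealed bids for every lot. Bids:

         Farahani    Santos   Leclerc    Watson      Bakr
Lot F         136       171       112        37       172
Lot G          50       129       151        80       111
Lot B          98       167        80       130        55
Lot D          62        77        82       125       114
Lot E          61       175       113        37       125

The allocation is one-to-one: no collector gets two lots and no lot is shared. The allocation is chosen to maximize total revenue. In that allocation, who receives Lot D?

Optimal: Farahani→Lot B ($98), Santos→Lot E ($175), Leclerc→Lot G ($151), Watson→Lot D ($125), Bakr→Lot F ($172) — total 98+175+151+125+172 = $721.
Column-greedy (each lot in turn goes to its best remaining collector) gives $676, worse by 45.
Next-best assignment: Farahani→Lot F, Santos→Lot E, Leclerc→Lot G, Watson→Lot B, Bakr→Lot D = $706.
Swapping Bakr↔Leclerc (Bakr→Lot G $111, Leclerc→Lot F $112) loses 100.
Watson's own top lot is Lot B ($130), but forcing Watson→Lot B and reassigning the rest optimally gives only $706 — worse by 15.

Watson receives Lot D.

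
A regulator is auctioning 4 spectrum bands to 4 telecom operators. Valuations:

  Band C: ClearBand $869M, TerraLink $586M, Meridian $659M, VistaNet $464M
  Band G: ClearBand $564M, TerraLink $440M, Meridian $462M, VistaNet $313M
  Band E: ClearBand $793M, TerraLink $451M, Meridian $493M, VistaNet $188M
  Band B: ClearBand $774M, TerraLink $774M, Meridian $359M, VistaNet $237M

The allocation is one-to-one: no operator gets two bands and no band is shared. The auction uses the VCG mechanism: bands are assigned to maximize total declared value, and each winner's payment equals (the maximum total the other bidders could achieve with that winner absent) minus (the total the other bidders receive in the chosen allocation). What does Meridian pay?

Efficient allocation: ClearBand→Band E ($793M), TerraLink→Band B ($774M), Meridian→Band C ($659M), VistaNet→Band G ($313M); total welfare W = $2539M.
Meridian receives Band C at value $659M, so the others get W − 659 = $1880M.
Without Meridian: best allocation of the remaining 3 bidders over all 4 bands is ClearBand→Band E ($793M), TerraLink→Band B ($774M), VistaNet→Band C ($464M), total $2031M.
VCG payment = (others' best without Meridian) − (others' welfare with Meridian) = 2031 − 1880 = $151M.

Meridian pays $151M.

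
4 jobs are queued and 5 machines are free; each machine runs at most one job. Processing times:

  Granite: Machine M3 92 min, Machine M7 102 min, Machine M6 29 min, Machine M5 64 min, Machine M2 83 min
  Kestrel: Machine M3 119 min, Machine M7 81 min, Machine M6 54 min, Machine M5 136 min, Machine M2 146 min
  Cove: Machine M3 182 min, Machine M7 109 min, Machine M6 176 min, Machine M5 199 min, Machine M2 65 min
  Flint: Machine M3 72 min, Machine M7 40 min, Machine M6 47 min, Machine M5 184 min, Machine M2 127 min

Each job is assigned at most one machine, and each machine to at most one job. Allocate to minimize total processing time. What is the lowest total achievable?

Optimal: Granite→Machine M5 (64 min), Kestrel→Machine M6 (54 min), Cove→Machine M2 (65 min), Flint→Machine M7 (40 min) — total 64+54+65+40 = 223 min.
Row-greedy (each job in turn takes its cheapest remaining machine) gives 247 min, worse by 24.
Swapping Cove↔Flint (Cove→Machine M7 109 min, Flint→Machine M2 127 min) adds 131.

Min total: 223 min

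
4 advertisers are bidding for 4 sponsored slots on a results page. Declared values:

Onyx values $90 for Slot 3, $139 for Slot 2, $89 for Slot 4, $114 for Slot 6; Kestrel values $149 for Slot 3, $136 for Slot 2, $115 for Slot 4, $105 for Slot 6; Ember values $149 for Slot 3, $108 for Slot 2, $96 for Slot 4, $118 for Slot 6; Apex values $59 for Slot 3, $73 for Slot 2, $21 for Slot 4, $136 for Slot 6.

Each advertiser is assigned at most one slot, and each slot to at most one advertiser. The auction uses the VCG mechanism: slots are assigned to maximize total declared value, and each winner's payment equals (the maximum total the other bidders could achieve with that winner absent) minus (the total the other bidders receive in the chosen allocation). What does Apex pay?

Efficient allocation: Onyx→Slot 2 ($139), Kestrel→Slot 4 ($115), Ember→Slot 3 ($149), Apex→Slot 6 ($136); total welfare W = $539.
Apex receives Slot 6 at value $136, so the others get W − 136 = $403.
Without Apex: best allocation of the remaining 3 bidders over all 4 slots is Onyx→Slot 2 ($139), Kestrel→Slot 3 ($149), Ember→Slot 6 ($118), total $406.
VCG payment = (others' best without Apex) − (others' welfare with Apex) = 406 − 403 = $3.

Apex pays $3.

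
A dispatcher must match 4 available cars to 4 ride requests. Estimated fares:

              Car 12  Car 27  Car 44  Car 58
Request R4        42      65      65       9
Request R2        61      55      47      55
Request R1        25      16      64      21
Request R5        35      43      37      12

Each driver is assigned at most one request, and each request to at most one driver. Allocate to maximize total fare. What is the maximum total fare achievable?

Max total: $219

Treat this as an assignment problem: match each driver to one request.
Optimal: Car 12→Request R5 ($35), Car 27→Request R4 ($65), Car 44→Request R1 ($64), Car 58→Request R2 ($55) — total 35+65+64+55 = $219.
Max-entry greedy (repeatedly take the single best remaining cell) gives $202, worse by 17.
Every other assignment is strictly worse.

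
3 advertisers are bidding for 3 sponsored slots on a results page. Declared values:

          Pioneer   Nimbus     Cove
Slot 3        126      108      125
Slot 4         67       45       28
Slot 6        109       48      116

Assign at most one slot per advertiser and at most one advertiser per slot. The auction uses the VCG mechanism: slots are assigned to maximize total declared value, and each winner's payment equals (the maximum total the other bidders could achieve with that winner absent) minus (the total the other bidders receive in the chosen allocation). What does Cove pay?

Cove pays $42.

Efficient allocation: Pioneer→Slot 4 ($67), Nimbus→Slot 3 ($108), Cove→Slot 6 ($116); total welfare W = $291.
Cove receives Slot 6 at value $116, so the others get W − 116 = $175.
Without Cove: best allocation of the remaining 2 bidders over all 3 slots is Pioneer→Slot 6 ($109), Nimbus→Slot 3 ($108), total $217.
VCG payment = (others' best without Cove) − (others' welfare with Cove) = 217 − 175 = $42.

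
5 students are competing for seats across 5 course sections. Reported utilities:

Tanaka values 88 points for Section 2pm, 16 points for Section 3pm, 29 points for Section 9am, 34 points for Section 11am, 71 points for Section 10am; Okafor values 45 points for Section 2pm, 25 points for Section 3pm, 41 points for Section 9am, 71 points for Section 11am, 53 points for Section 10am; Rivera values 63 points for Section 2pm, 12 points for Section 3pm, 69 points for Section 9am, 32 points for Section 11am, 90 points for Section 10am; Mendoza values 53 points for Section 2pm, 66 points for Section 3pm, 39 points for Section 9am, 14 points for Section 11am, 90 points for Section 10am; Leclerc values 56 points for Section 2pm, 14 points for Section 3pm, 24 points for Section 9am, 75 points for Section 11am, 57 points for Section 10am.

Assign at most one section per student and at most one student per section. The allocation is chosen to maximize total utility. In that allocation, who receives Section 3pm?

Mendoza receives Section 3pm.

Optimal: Tanaka→Section 2pm (88 points), Okafor→Section 9am (41 points), Rivera→Section 10am (90 points), Mendoza→Section 3pm (66 points), Leclerc→Section 11am (75 points) — total 88+41+90+66+75 = 360 points.
Next-best assignment: Tanaka→Section 2pm, Okafor→Section 11am, Rivera→Section 9am, Mendoza→Section 3pm, Leclerc→Section 10am = 351 points.
Swapping Tanaka↔Mendoza (Tanaka→Section 3pm 16 points, Mendoza→Section 2pm 53 points) loses 85.
Mendoza's own top section is Section 10am (90 points), but forcing Mendoza→Section 10am and reassigning the rest optimally gives only 347 points — worse by 13.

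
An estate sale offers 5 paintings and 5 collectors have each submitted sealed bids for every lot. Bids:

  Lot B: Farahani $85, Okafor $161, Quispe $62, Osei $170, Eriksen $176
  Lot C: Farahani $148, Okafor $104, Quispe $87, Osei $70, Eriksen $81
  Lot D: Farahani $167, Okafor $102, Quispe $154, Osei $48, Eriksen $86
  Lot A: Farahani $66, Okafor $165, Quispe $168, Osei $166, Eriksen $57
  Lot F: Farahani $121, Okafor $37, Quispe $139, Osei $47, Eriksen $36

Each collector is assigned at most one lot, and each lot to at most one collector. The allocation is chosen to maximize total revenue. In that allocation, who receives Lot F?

Treat this as an assignment problem: match each collector to one lot.
Optimal: Farahani→Lot D ($167), Okafor→Lot C ($104), Quispe→Lot F ($139), Osei→Lot A ($166), Eriksen→Lot B ($176) — total 167+104+139+166+176 = $752.
Next-best assignment: Farahani→Lot C, Okafor→Lot D, Quispe→Lot F, Osei→Lot A, Eriksen→Lot B = $731.
Every other assignment is strictly worse.
Quispe's own top lot is Lot A ($168), but forcing Quispe→Lot A and reassigning the rest optimally gives only $662 — worse by 90.

Quispe receives Lot F.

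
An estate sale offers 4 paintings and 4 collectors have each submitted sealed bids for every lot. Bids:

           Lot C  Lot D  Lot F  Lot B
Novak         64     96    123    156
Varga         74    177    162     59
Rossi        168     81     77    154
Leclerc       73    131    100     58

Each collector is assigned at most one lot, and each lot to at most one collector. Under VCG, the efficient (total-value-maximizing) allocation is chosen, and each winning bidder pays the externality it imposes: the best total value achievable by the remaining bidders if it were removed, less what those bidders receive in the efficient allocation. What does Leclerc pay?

Leclerc pays $15.

Efficient allocation: Novak→Lot B ($156), Varga→Lot F ($162), Rossi→Lot C ($168), Leclerc→Lot D ($131); total welfare W = $617.
Leclerc receives Lot D at value $131, so the others get W − 131 = $486.
Without Leclerc: best allocation of the remaining 3 bidders over all 4 lots is Novak→Lot B ($156), Varga→Lot D ($177), Rossi→Lot C ($168), total $501.
VCG payment = (others' best without Leclerc) − (others' welfare with Leclerc) = 501 − 486 = $15.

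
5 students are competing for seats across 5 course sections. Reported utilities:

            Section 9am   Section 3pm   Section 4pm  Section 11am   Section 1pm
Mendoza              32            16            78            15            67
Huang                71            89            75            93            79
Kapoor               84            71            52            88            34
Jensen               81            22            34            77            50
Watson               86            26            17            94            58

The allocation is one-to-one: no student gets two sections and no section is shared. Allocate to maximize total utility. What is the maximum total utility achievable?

Optimal: Mendoza→Section 4pm (78 points), Huang→Section 1pm (79 points), Kapoor→Section 3pm (71 points), Jensen→Section 9am (81 points), Watson→Section 11am (94 points) — total 78+79+71+81+94 = 403 points.
Next-best assignment: Mendoza→Section 4pm, Huang→Section 3pm, Kapoor→Section 9am, Jensen→Section 1pm, Watson→Section 11am = 395 points.
Swapping Mendoza↔Kapoor (Mendoza→Section 3pm 16 points, Kapoor→Section 4pm 52 points) loses 81.
No other one-to-one assignment exceeds 403 points.

Max total: 403 points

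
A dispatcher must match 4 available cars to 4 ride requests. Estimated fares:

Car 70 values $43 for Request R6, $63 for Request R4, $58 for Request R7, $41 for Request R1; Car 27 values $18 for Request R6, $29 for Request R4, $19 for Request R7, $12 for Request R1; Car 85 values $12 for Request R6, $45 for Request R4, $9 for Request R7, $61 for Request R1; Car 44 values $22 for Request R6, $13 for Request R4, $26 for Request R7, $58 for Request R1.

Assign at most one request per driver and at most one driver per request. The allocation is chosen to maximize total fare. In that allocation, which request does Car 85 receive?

Car 85 receives Request R4.

Optimal: Car 70→Request R7 ($58), Car 27→Request R6 ($18), Car 85→Request R4 ($45), Car 44→Request R1 ($58) — total 58+18+45+58 = $179.
Row-greedy (each driver in turn takes its best remaining request) gives $165, worse by 14.
Car 85's own top request is Request R1 ($61), but forcing Car 85→Request R1 and reassigning the rest optimally gives only $170 — worse by 9.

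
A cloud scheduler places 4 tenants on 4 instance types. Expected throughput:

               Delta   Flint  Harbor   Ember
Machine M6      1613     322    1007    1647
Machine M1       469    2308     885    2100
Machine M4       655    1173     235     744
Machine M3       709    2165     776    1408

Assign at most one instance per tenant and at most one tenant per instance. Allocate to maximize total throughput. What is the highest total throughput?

Optimal: Delta→Machine M6 (1613 ops/s), Flint→Machine M3 (2165 ops/s), Harbor→Machine M4 (235 ops/s), Ember→Machine M1 (2100 ops/s) — total 1613+2165+235+2100 = 6113 ops/s.
Max-entry greedy (repeatedly take the single best remaining cell) gives 5386 ops/s, worse by 727.
Next-best assignment: Delta→Machine M4, Flint→Machine M3, Harbor→Machine M6, Ember→Machine M1 = 5927 ops/s.
Swapping Harbor↔Delta (Harbor→Machine M6 1007 ops/s, Delta→Machine M4 655 ops/s) loses 186.

Max total: 6113 ops/s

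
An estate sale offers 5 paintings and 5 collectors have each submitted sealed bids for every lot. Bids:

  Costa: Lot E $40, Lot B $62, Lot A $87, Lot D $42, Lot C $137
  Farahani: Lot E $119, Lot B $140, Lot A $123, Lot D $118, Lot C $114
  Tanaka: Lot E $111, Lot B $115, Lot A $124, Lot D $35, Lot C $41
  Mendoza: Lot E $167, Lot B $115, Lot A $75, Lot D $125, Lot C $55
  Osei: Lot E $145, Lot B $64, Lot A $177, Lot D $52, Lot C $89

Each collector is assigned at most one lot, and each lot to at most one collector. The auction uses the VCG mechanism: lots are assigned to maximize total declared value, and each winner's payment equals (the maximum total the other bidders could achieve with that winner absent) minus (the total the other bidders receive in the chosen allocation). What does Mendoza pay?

Efficient allocation: Costa→Lot C ($137), Farahani→Lot D ($118), Tanaka→Lot B ($115), Mendoza→Lot E ($167), Osei→Lot A ($177); total welfare W = $714.
Mendoza receives Lot E at value $167, so the others get W − 167 = $547.
Without Mendoza: best allocation of the remaining 4 bidders over all 5 lots is Costa→Lot C ($137), Farahani→Lot B ($140), Tanaka→Lot E ($111), Osei→Lot A ($177), total $565.
VCG payment = (others' best without Mendoza) − (others' welfare with Mendoza) = 565 − 547 = $18.

Mendoza pays $18.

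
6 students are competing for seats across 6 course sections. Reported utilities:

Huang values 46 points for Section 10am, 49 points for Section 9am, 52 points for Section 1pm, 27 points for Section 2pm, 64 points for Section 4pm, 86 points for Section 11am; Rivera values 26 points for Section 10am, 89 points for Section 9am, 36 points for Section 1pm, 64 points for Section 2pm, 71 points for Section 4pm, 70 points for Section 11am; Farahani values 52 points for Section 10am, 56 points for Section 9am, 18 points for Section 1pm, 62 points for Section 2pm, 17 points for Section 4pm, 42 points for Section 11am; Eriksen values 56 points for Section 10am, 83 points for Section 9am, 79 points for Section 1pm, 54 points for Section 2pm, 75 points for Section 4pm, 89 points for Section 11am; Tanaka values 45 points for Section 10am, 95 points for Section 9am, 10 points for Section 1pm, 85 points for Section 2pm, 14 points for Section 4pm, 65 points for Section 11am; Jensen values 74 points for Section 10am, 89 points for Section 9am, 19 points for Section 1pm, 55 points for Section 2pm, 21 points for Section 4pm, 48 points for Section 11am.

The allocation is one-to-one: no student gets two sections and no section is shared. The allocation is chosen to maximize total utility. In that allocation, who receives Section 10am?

Jensen receives Section 10am.

Optimal: Huang→Section 11am (86 points), Rivera→Section 4pm (71 points), Farahani→Section 2pm (62 points), Eriksen→Section 1pm (79 points), Tanaka→Section 9am (95 points), Jensen→Section 10am (74 points) — total 86+71+62+79+95+74 = 467 points.
Column-greedy (each section in turn goes to its best remaining student) gives 418 points, worse by 49.
Next-best assignment: Huang→Section 11am, Rivera→Section 4pm, Farahani→Section 10am, Eriksen→Section 1pm, Tanaka→Section 2pm, Jensen→Section 9am = 462 points.
Every other assignment is strictly worse.
Jensen's own top section is Section 9am (89 points), but forcing Jensen→Section 9am and reassigning the rest optimally gives only 462 points — worse by 5.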